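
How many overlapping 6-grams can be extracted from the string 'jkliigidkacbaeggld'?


String 'jkliigidkacbaeggld' has length L = 18.
Number of overlapping n-grams = L - n + 1
Substituting: 18 - 6 + 1 = 13

13


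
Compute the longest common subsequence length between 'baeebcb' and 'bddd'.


DP table for LCS of 'baeebcb' and 'bddd':
       b  d  d  d
    0  0  0  0  0
  b 0  1  1  1  1
  a 0  1  1  1  1
  e 0  1  1  1  1
  e 0  1  1  1  1
  b 0  1  1  1  1
  c 0  1  1  1  1
  b 0  1  1  1  1
LCS: 'b'
LCS length = 1

1


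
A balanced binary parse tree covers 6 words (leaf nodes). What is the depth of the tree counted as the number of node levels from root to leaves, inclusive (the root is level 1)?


In a balanced binary tree with n leaves the deepest leaf is ceil(log2(n)) edges below the root,
so counting node levels inclusive of root and leaves gives ceil(log2(n)) + 1 levels.
log2(6) = 2.5850
ceil(2.5850) = 3
levels = 3 + 1 = 4

4


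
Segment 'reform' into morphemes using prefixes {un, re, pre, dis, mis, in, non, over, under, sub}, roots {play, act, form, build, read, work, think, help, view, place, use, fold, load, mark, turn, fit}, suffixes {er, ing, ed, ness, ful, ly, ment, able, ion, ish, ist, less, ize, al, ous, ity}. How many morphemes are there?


Segmenting 'reform' against the inventory:
  're' -> prefix (morpheme 1)
  'form' -> root (morpheme 2)
Total morphemes: 2

2


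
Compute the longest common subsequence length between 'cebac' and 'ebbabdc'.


DP table for LCS of 'cebac' and 'ebbabdc':
       e  b  b  a  b  d  c
    0  0  0  0  0  0  0  0
  c 0  0  0  0  0  0  0  1
  e 0  1  1  1  1  1  1  1
  b 0  1  2  2  2  2  2  2
  a 0  1  2  2  3  3  3  3
  c 0  1  2  2  3  3  3  4
LCS: 'ebac'
LCS length = 4

4


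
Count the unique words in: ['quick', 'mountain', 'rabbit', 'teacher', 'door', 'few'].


Listing all tokens and tracking unique types:
  Token 1: 'quick' -> NEW (unique so far: 1)
  Token 2: 'mountain' -> NEW (unique so far: 2)
  Token 3: 'rabbit' -> NEW (unique so far: 3)
  Token 4: 'teacher' -> NEW (unique so far: 4)
  Token 5: 'door' -> NEW (unique so far: 5)
  Token 6: 'few' -> NEW (unique so far: 6)
Unique types: ('door', 'few', 'mountain', 'quick', 'rabbit', 'teacher')
Vocabulary size: 6

6


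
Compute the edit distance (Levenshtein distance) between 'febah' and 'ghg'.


Building DP table for s1='febah' (len 5) and s2='ghg' (len 3):
       g  h  g
    0  1  2  3
  f 1  1  2  3
  e 2  2  2  3
  b 3  3  3  3
  a 4  4  4  4
  h 5  5  4  5
Edit distance = dp[5][3] = 5

5


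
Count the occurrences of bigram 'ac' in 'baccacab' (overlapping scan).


Scanning 'baccacab' for bigram 'ac':
  Position 0: 'ba' -> no
  Position 1: 'ac' -> MATCH
  Position 2: 'cc' -> no
  Position 3: 'ca' -> no
  Position 4: 'ac' -> MATCH
  Position 5: 'ca' -> no
  Position 6: 'ab' -> no
Total matches: 2

2


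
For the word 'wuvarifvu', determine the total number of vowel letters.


Scanning each character of 'wuvarifvu':
  Position 1: 'w' -> consonant (running count: 0)
  Position 2: 'u' -> vowel (running count: 1)
  Position 3: 'v' -> consonant (running count: 1)
  Position 4: 'a' -> vowel (running count: 2)
  Position 5: 'r' -> consonant (running count: 2)
  Position 6: 'i' -> vowel (running count: 3)
  Position 7: 'f' -> consonant (running count: 3)
  Position 8: 'v' -> consonant (running count: 3)
  Position 9: 'u' -> vowel (running count: 4)
Total vowels: 4

4


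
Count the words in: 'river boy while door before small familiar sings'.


Counting words by splitting on spaces:
  Word 1: 'river'
  Word 2: 'boy'
  Word 3: 'while'
  Word 4: 'door'
  Word 5: 'before'
  Word 6: 'small'
  Word 7: 'familiar'
  Word 8: 'sings'
Total words: 8

8


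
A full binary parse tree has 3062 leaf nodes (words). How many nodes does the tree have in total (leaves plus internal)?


Leaf nodes (terminals): 3062
Internal nodes = n - 1 = 3062 - 1 = 3061
Total = leaves + internal = 3062 + 3061 = 6123

6123


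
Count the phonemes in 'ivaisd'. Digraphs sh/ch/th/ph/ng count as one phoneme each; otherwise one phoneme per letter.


Parsing 'ivaisd' greedily, digraphs first:
  'i' -> vowel phoneme (phonemes so far: 1)
  'v' -> consonant phoneme (phonemes so far: 2)
  'a' -> vowel phoneme (phonemes so far: 3)
  'i' -> vowel phoneme (phonemes so far: 4)
  's' -> consonant phoneme (phonemes so far: 5)
  'd' -> consonant phoneme (phonemes so far: 6)
Total phonemes: 6

6


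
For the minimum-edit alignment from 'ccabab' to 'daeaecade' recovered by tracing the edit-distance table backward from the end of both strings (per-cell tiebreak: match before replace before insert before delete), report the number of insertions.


Edit distance = 7. Backtracking from cell (6, 9) with preference match > replace > insert > delete,
then listing the resulting alignment 'ccabab' -> 'daeaecade' left to right:
  Step 1: insert 'd' [insertion #1]
  Step 2: replace c->a
  Step 3: replace c->e
  Step 4: keep 'a'
  Step 5: insert 'e' [insertion #2]
  Step 6: replace b->c
  Step 7: keep 'a'
  Step 8: insert 'd' [insertion #3]
  Step 9: replace b->e
Total insertions: 3

3


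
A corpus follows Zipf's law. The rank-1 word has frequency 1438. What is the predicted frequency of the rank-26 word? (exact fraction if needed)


Zipf's law: freq(rank) = f1 / rank
f1 = 1438, rank = 26
freq = 1438 / 26
GCD(1438, 26) = 2
Simplified: 719/13

719/13


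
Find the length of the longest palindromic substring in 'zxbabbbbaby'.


Scanning 'zxbabbbbaby' for palindromic substrings.
Substring at positions 2-9: 'babbbbab'.
Check: reverse('babbbbab') = 'babbbbab' -> palindrome confirmed.
Neighbouring characters ('x' / 'y') break symmetry, so it cannot extend further.
No longer palindromic substring exists; longest length = 8

8


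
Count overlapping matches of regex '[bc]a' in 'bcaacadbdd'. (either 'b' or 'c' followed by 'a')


Pattern: [bc]a means either 'b' or 'c' followed by 'a'.
Scanning 'bcaacadbdd' position-by-position:
  Pos 0: window 'bc' -> no
  Pos 1: window 'ca' -> MATCH
  Pos 2: window 'aa' -> no
  Pos 3: window 'ac' -> no
  Pos 4: window 'ca' -> MATCH
  Pos 5: window 'ad' -> no
  Pos 6: window 'db' -> no
  Pos 7: window 'bd' -> no
  Pos 8: window 'dd' -> no
  Pos 9: window 'd' -> no
Total matches: 2

2


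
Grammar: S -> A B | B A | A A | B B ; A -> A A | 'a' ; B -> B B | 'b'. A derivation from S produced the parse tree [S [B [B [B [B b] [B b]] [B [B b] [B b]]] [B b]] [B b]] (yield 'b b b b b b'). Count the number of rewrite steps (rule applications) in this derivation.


Every bracketed nonterminal node [X ...] in the tree is produced by exactly one rule application.
Reading the tree off as a leftmost derivation:
  Step 1: S  =>  B B   (applied S -> B B)
  Step 2: B B  =>  B B B   (applied B -> B B)
  Step 3: B B B  =>  B B B B   (applied B -> B B)
  Step 4: B B B B  =>  B B B B B   (applied B -> B B)
  Step 5: B B B B B  =>  b B B B B   (applied B -> b)
  Step 6: b B B B B  =>  b b B B B   (applied B -> b)
  Step 7: b b B B B  =>  b b B B B B   (applied B -> B B)
  Step 8: b b B B B B  =>  b b b B B B   (applied B -> b)
  Step 9: b b b B B B  =>  b b b b B B   (applied B -> b)
  Step 10: b b b b B B  =>  b b b b b B   (applied B -> b)
  Step 11: b b b b b B  =>  b b b b b b   (applied B -> b)
Final yield: b b b b b b
Total rewrite steps: 11

11


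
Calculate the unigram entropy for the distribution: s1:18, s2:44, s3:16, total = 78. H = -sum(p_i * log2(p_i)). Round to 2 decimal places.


Computing entropy H = -sum(p_i * log2(p_i)):
  s1: p = 18/78 = 0.2308, -p*log2(p) = 0.4882
  s2: p = 44/78 = 0.5641, -p*log2(p) = 0.4659
  s3: p = 16/78 = 0.2051, -p*log2(p) = 0.4688
H = sum of terms = 1.4229
Rounded to 2 decimals: 1.42

1.42


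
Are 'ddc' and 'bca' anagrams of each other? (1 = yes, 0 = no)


Sort characters of 'ddc': 'cdd'
Sort characters of 'bca': 'abc'
Sorted forms differ -> they are NOT anagrams
Result: 0

0


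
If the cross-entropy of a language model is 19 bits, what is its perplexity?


Perplexity formula: PP = 2^H
H = 19
PP = 2^19
PP = 2^19 = 524288

524288


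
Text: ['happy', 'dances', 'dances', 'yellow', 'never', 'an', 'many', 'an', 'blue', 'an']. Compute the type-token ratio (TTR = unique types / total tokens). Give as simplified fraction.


Tokens: 10
Unique types: ('an', 'blue', 'dances', 'happy', 'many', 'never', 'yellow') = 7
TTR = 7/10
Already in lowest terms.

7/10


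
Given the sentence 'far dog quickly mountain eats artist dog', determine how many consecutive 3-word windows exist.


Word trigrams from [7] words:
  Trigram 1: (far dog quickly)
  Trigram 2: (dog quickly mountain)
  Trigram 3: (quickly mountain eats)
  Trigram 4: (mountain eats artist)
  Trigram 5: (eats artist dog)
Total word trigrams: 7 - 2 = 5

5


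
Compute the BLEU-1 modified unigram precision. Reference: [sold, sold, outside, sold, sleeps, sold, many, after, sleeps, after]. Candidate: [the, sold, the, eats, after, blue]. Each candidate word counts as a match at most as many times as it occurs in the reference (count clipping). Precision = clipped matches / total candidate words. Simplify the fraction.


Reference word counts: {'after': 2, 'many': 1, 'outside': 1, 'sleeps': 2, 'sold': 4}
Checking each candidate word (with clipping):
  'the' -> not in reference -> no match (matches: 0)
  'sold' -> in reference (ref count 4, used 1/4) -> match (matches: 1)
  'the' -> not in reference -> no match (matches: 1)
  'eats' -> not in reference -> no match (matches: 1)
  'after' -> in reference (ref count 2, used 1/2) -> match (matches: 2)
  'blue' -> not in reference -> no match (matches: 2)
Clipped matches: 2, Candidate length: 6
Precision = 2/6 = 1/3

1/3


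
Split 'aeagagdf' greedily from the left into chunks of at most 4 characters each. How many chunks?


'aeagagdf' has 8 characters.
Chunking with max size 4:
  Chunk 1: 'aeag' (positions 0-3)
  Chunk 2: 'agdf' (positions 4-7)
Total chunks: ceil(8 / 4) = 2

2


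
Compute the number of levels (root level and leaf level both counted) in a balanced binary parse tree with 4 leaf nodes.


In a balanced binary tree with n leaves the deepest leaf is ceil(log2(n)) edges below the root,
so counting node levels inclusive of root and leaves gives ceil(log2(n)) + 1 levels.
log2(4) = 2.0000
ceil(2.0000) = 2
levels = 2 + 1 = 3

3


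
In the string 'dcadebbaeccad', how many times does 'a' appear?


Scanning 'dcadebbaeccad' for 'a':
  Position 2: 'a' -> MATCH (count: 1)
  Position 7: 'a' -> MATCH (count: 2)
  Position 11: 'a' -> MATCH (count: 3)
Total occurrences of 'a': 3

3


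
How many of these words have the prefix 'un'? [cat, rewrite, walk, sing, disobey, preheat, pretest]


Checking each word for prefix 'un':
  'cat' -> no (count: 0)
  'rewrite' -> no (count: 0)
  'walk' -> no (count: 0)
  'sing' -> no (count: 0)
  'disobey' -> no (count: 0)
  'preheat' -> no (count: 0)
  'pretest' -> no (count: 0)
Total with prefix 'un': 0

0


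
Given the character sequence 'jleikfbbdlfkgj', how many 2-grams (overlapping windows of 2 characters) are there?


String 'jleikfbbdlfkgj' has length L = 14.
Number of overlapping n-grams = L - n + 1
Substituting: 14 - 2 + 1 = 13

13


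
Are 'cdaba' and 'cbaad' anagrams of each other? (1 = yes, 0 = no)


Sort characters of 'cdaba': 'aabcd'
Sort characters of 'cbaad': 'aabcd'
Sorted forms match -> they ARE anagrams
Result: 1

1


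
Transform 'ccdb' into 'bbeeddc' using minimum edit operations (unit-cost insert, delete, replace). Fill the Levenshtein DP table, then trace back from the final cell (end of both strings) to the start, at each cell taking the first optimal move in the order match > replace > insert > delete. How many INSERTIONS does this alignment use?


Edit distance = 6. Backtracking from cell (4, 7) with preference match > replace > insert > delete,
then listing the resulting alignment 'ccdb' -> 'bbeeddc' left to right:
  Step 1: insert 'b' [insertion #1]
  Step 2: insert 'b' [insertion #2]
  Step 3: insert 'e' [insertion #3]
  Step 4: replace c->e
  Step 5: replace c->d
  Step 6: keep 'd'
  Step 7: replace b->c
Total insertions: 3

3


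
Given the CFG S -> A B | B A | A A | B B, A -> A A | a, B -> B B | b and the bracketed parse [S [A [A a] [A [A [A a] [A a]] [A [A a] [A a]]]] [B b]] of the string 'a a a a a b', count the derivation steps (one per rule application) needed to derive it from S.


Every bracketed nonterminal node [X ...] in the tree is produced by exactly one rule application.
Reading the tree off as a leftmost derivation:
  Step 1: S  =>  A B   (applied S -> A B)
  Step 2: A B  =>  A A B   (applied A -> A A)
  Step 3: A A B  =>  a A B   (applied A -> a)
  Step 4: a A B  =>  a A A B   (applied A -> A A)
  Step 5: a A A B  =>  a A A A B   (applied A -> A A)
  Step 6: a A A A B  =>  a a A A B   (applied A -> a)
  Step 7: a a A A B  =>  a a a A B   (applied A -> a)
  Step 8: a a a A B  =>  a a a A A B   (applied A -> A A)
  Step 9: a a a A A B  =>  a a a a A B   (applied A -> a)
  Step 10: a a a a A B  =>  a a a a a B   (applied A -> a)
  Step 11: a a a a a B  =>  a a a a a b   (applied B -> b)
Final yield: a a a a a b
Total rewrite steps: 11

11


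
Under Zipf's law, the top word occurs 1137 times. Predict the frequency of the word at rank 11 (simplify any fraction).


Zipf's law: freq(rank) = f1 / rank
f1 = 1137, rank = 11
freq = 1137 / 11
GCD(1137, 11) = 1
Simplified: 1137/11

1137/11


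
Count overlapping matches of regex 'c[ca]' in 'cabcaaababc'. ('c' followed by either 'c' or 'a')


Pattern: c[ca] means 'c' followed by either 'c' or 'a'.
Scanning 'cabcaaababc' position-by-position:
  Pos 0: window 'ca' -> MATCH
  Pos 1: window 'ab' -> no
  Pos 2: window 'bc' -> no
  Pos 3: window 'ca' -> MATCH
  Pos 4: window 'aa' -> no
  Pos 5: window 'aa' -> no
  Pos 6: window 'ab' -> no
  Pos 7: window 'ba' -> no
  Pos 8: window 'ab' -> no
  Pos 9: window 'bc' -> no
  Pos 10: window 'c' -> no
Total matches: 2

2


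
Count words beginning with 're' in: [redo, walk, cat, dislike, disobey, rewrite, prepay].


Checking each word for prefix 're':
  'redo' -> YES, starts with 're' (count: 1)
  'walk' -> no (count: 1)
  'cat' -> no (count: 1)
  'dislike' -> no (count: 1)
  'disobey' -> no (count: 1)
  'rewrite' -> YES, starts with 're' (count: 2)
  'prepay' -> no (count: 2)
Total with prefix 're': 2

2


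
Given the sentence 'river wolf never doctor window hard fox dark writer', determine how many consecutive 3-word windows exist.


Word trigrams from [9] words:
  Trigram 1: (river wolf never)
  Trigram 2: (wolf never doctor)
  Trigram 3: (never doctor window)
  Trigram 4: (doctor window hard)
  Trigram 5: (window hard fox)
  Trigram 6: (hard fox dark)
  Trigram 7: (fox dark writer)
Total word trigrams: 9 - 2 = 7

7


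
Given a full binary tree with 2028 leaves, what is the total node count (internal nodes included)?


Leaf nodes (terminals): 2028
Internal nodes = n - 1 = 2028 - 1 = 2027
Total = leaves + internal = 2028 + 2027 = 4055

4055


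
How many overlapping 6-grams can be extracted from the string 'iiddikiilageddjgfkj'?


String 'iiddikiilageddjgfkj' has length L = 19.
Number of overlapping n-grams = L - n + 1
Substituting: 19 - 6 + 1 = 14

14


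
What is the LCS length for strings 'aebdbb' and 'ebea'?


DP table for LCS of 'aebdbb' and 'ebea':
       e  b  e  a
    0  0  0  0  0
  a 0  0  0  0  1
  e 0  1  1  1  1
  b 0  1  2  2  2
  d 0  1  2  2  2
  b 0  1  2  2  2
  b 0  1  2  2  2
LCS: 'eb'
LCS length = 2

2


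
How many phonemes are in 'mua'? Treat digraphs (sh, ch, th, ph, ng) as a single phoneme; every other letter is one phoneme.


Parsing 'mua' greedily, digraphs first:
  'm' -> consonant phoneme (phonemes so far: 1)
  'u' -> vowel phoneme (phonemes so far: 2)
  'a' -> vowel phoneme (phonemes so far: 3)
Total phonemes: 3

3


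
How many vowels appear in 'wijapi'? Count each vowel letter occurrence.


Scanning each character of 'wijapi':
  Position 1: 'w' -> consonant (running count: 0)
  Position 2: 'i' -> vowel (running count: 1)
  Position 3: 'j' -> consonant (running count: 1)
  Position 4: 'a' -> vowel (running count: 2)
  Position 5: 'p' -> consonant (running count: 2)
  Position 6: 'i' -> vowel (running count: 3)
Total vowels: 3

3


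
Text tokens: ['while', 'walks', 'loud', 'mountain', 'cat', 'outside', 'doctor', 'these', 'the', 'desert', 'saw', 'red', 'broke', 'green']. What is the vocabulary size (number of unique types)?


Listing all tokens and tracking unique types:
  Token 1: 'while' -> NEW (unique so far: 1)
  Token 2: 'walks' -> NEW (unique so far: 2)
  Token 3: 'loud' -> NEW (unique so far: 3)
  Token 4: 'mountain' -> NEW (unique so far: 4)
  Token 5: 'cat' -> NEW (unique so far: 5)
  Token 6: 'outside' -> NEW (unique so far: 6)
  Token 7: 'doctor' -> NEW (unique so far: 7)
  Token 8: 'these' -> NEW (unique so far: 8)
  Token 9: 'the' -> NEW (unique so far: 9)
  Token 10: 'desert' -> NEW (unique so far: 10)
  Token 11: 'saw' -> NEW (unique so far: 11)
  Token 12: 'red' -> NEW (unique so far: 12)
  Token 13: 'broke' -> NEW (unique so far: 13)
  Token 14: 'green' -> NEW (unique so far: 14)
Unique types: ('broke', 'cat', 'desert', 'doctor', 'green', 'loud', 'mountain', 'outside', 'red', 'saw', 'the', 'these', 'walks', 'while')
Vocabulary size: 14

14


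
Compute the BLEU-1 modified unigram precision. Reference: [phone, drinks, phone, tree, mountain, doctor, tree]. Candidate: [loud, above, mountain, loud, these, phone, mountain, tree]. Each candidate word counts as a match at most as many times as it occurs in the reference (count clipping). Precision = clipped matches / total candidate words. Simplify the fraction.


Reference word counts: {'doctor': 1, 'drinks': 1, 'mountain': 1, 'phone': 2, 'tree': 2}
Checking each candidate word (with clipping):
  'loud' -> not in reference -> no match (matches: 0)
  'above' -> not in reference -> no match (matches: 0)
  'mountain' -> in reference (ref count 1, used 1/1) -> match (matches: 1)
  'loud' -> not in reference -> no match (matches: 1)
  'these' -> not in reference -> no match (matches: 1)
  'phone' -> in reference (ref count 2, used 1/2) -> match (matches: 2)
  'mountain' -> ref count 1 already used up (1/1) -> clipped, no match (matches: 2)
  'tree' -> in reference (ref count 2, used 1/2) -> match (matches: 3)
Clipped matches: 3, Candidate length: 8
Precision = 3/8

3/8


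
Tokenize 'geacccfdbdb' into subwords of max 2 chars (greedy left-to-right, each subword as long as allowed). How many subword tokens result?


'geacccfdbdb' has 11 characters.
Chunking with max size 2:
  Chunk 1: 'ge' (positions 0-1)
  Chunk 2: 'ac' (positions 2-3)
  Chunk 3: 'cc' (positions 4-5)
  Chunk 4: 'fd' (positions 6-7)
  Chunk 5: 'bd' (positions 8-9)
  Chunk 6: 'b' (positions 10-10)
Total chunks: ceil(11 / 2) = 6

6


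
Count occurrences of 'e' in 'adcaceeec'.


Scanning 'adcaceeec' for 'e':
  Position 5: 'e' -> MATCH (count: 1)
  Position 6: 'e' -> MATCH (count: 2)
  Position 7: 'e' -> MATCH (count: 3)
Total occurrences of 'e': 3

3


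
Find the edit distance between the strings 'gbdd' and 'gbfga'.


Building DP table for s1='gbdd' (len 4) and s2='gbfga' (len 5):
       g  b  f  g  a
    0  1  2  3  4  5
  g 1  0  1  2  3  4
  b 2  1  0  1  2  3
  d 3  2  1  1  2  3
  d 4  3  2  2  2  3
Edit distance = dp[4][5] = 3

3


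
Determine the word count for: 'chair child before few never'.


Counting words by splitting on spaces:
  Word 1: 'chair'
  Word 2: 'child'
  Word 3: 'before'
  Word 4: 'few'
  Word 5: 'never'
Total words: 5

5


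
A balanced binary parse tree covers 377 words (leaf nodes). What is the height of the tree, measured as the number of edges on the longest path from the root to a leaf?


In a balanced binary tree with n leaves the deepest leaf is ceil(log2(n)) edges below the root.
log2(377) = 8.5584
ceil(8.5584) = 9
height (edges) = 9

9


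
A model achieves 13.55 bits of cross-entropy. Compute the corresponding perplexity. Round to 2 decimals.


Perplexity formula: PP = 2^H
H = 13.55
PP = 2^13.55
Decompose: 2^13.55 = 2^13 * 2^0.55
2^13 = 8192, 2^0.55 ~ 1.4640857
PP ~ 8192 * 1.4640857 = 11993.7900544
Rounded to 2 decimals: 11993.79

11993.79


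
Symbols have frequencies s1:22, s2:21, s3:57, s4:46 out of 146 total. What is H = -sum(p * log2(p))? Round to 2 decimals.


Computing entropy H = -sum(p_i * log2(p_i)):
  s1: p = 22/146 = 0.1507, -p*log2(p) = 0.4114
  s2: p = 21/146 = 0.1438, -p*log2(p) = 0.4024
  s3: p = 57/146 = 0.3904, -p*log2(p) = 0.5298
  s4: p = 46/146 = 0.3151, -p*log2(p) = 0.5250
H = sum of terms = 1.8686
Rounded to 2 decimals: 1.87

1.87


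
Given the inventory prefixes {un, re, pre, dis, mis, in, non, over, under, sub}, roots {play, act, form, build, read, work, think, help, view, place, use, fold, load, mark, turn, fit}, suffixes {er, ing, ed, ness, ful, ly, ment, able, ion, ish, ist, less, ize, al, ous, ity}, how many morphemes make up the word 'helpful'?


Segmenting 'helpful' against the inventory:
  'help' -> root (morpheme 1)
  'ful' -> suffix (morpheme 2)
Total morphemes: 2

2


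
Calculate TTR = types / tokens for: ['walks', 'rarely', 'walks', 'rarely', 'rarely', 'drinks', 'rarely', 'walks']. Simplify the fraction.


Tokens: 8
Unique types: ('drinks', 'rarely', 'walks') = 3
TTR = 3/8
Already in lowest terms.

3/8


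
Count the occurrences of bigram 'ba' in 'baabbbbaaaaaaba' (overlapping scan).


Scanning 'baabbbbaaaaaaba' for bigram 'ba':
  Position 0: 'ba' -> MATCH
  Position 1: 'aa' -> no
  Position 2: 'ab' -> no
  Position 3: 'bb' -> no
  Position 4: 'bb' -> no
  Position 5: 'bb' -> no
  Position 6: 'ba' -> MATCH
  Position 7: 'aa' -> no
  Position 8: 'aa' -> no
  Position 9: 'aa' -> no
  Position 10: 'aa' -> no
  Position 11: 'aa' -> no
  Position 12: 'ab' -> no
  Position 13: 'ba' -> MATCH
Total matches: 3

3


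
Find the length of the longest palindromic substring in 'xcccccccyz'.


Scanning 'xcccccccyz' for palindromic substrings.
Substring at positions 1-7: 'ccccccc'.
Check: reverse('ccccccc') = 'ccccccc' -> palindrome confirmed.
Neighbouring characters ('x' / 'y') break symmetry, so it cannot extend further.
No longer palindromic substring exists; longest length = 7

7


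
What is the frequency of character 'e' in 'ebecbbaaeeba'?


Scanning 'ebecbbaaeeba' for 'e':
  Position 0: 'e' -> MATCH (count: 1)
  Position 2: 'e' -> MATCH (count: 2)
  Position 8: 'e' -> MATCH (count: 3)
  Position 9: 'e' -> MATCH (count: 4)
Total occurrences of 'e': 4

4


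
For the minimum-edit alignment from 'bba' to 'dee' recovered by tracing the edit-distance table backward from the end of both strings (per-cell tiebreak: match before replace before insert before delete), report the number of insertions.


Edit distance = 3. Backtracking from cell (3, 3) with preference match > replace > insert > delete,
then listing the resulting alignment 'bba' -> 'dee' left to right:
  Step 1: replace b->d
  Step 2: replace b->e
  Step 3: replace a->e
Total insertions: 0

0


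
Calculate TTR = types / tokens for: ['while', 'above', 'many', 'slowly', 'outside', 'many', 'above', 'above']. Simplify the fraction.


Tokens: 8
Unique types: ('above', 'many', 'outside', 'slowly', 'while') = 5
TTR = 5/8
Already in lowest terms.

5/8


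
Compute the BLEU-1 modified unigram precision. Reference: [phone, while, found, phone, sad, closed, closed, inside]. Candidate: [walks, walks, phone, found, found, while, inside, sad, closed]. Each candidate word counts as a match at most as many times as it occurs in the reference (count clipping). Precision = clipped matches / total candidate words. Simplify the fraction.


Reference word counts: {'closed': 2, 'found': 1, 'inside': 1, 'phone': 2, 'sad': 1, 'while': 1}
Checking each candidate word (with clipping):
  'walks' -> not in reference -> no match (matches: 0)
  'walks' -> not in reference -> no match (matches: 0)
  'phone' -> in reference (ref count 2, used 1/2) -> match (matches: 1)
  'found' -> in reference (ref count 1, used 1/1) -> match (matches: 2)
  'found' -> ref count 1 already used up (1/1) -> clipped, no match (matches: 2)
  'while' -> in reference (ref count 1, used 1/1) -> match (matches: 3)
  'inside' -> in reference (ref count 1, used 1/1) -> match (matches: 4)
  'sad' -> in reference (ref count 1, used 1/1) -> match (matches: 5)
  'closed' -> in reference (ref count 2, used 1/2) -> match (matches: 6)
Clipped matches: 6, Candidate length: 9
Precision = 6/9 = 2/3

2/3


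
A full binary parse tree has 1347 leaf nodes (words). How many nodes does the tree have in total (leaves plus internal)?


Leaf nodes (terminals): 1347
Internal nodes = n - 1 = 1347 - 1 = 1346
Total = leaves + internal = 1347 + 1346 = 2693

2693


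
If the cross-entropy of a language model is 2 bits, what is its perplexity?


Perplexity formula: PP = 2^H
H = 2
PP = 2^2
Steps: 2^1 = 2, 2^2 = 4
PP = 4

4


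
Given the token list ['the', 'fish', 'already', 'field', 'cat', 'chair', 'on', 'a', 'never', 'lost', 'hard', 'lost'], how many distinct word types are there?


Listing all tokens and tracking unique types:
  Token 1: 'the' -> NEW (unique so far: 1)
  Token 2: 'fish' -> NEW (unique so far: 2)
  Token 3: 'already' -> NEW (unique so far: 3)
  Token 4: 'field' -> NEW (unique so far: 4)
  Token 5: 'cat' -> NEW (unique so far: 5)
  Token 6: 'chair' -> NEW (unique so far: 6)
  Token 7: 'on' -> NEW (unique so far: 7)
  Token 8: 'a' -> NEW (unique so far: 8)
  Token 9: 'never' -> NEW (unique so far: 9)
  Token 10: 'lost' -> NEW (unique so far: 10)
  Token 11: 'hard' -> NEW (unique so far: 11)
  Token 12: 'lost' -> duplicate (unique so far: 11)
Unique types: ('a', 'already', 'cat', 'chair', 'field', 'fish', 'hard', 'lost', 'never', 'on', 'the')
Vocabulary size: 11

11


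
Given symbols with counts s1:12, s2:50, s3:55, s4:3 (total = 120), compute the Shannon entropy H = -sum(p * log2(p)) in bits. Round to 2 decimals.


Computing entropy H = -sum(p_i * log2(p_i)):
  s1: p = 12/120 = 0.1000, -p*log2(p) = 0.3322
  s2: p = 50/120 = 0.4167, -p*log2(p) = 0.5263
  s3: p = 55/120 = 0.4583, -p*log2(p) = 0.5159
  s4: p = 3/120 = 0.0250, -p*log2(p) = 0.1330
H = sum of terms = 1.5074
Rounded to 2 decimals: 1.51

1.51


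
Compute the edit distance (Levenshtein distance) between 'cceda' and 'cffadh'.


Building DP table for s1='cceda' (len 5) and s2='cffadh' (len 6):
       c  f  f  a  d  h
    0  1  2  3  4  5  6
  c 1  0  1  2  3  4  5
  c 2  1  1  2  3  4  5
  e 3  2  2  2  3  4  5
  d 4  3  3  3  3  3  4
  a 5  4  4  4  3  4  4
Edit distance = dp[5][6] = 4

4


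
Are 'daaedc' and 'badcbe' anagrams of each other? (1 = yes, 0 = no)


Sort characters of 'daaedc': 'aacdde'
Sort characters of 'badcbe': 'abbcde'
Sorted forms differ -> they are NOT anagrams
Result: 0

0


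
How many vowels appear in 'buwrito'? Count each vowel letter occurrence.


Scanning each character of 'buwrito':
  Position 1: 'b' -> consonant (running count: 0)
  Position 2: 'u' -> vowel (running count: 1)
  Position 3: 'w' -> consonant (running count: 1)
  Position 4: 'r' -> consonant (running count: 1)
  Position 5: 'i' -> vowel (running count: 2)
  Position 6: 't' -> consonant (running count: 2)
  Position 7: 'o' -> vowel (running count: 3)
Total vowels: 3

3


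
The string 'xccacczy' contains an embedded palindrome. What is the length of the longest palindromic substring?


Scanning 'xccacczy' for palindromic substrings.
Substring at positions 1-5: 'ccacc'.
Check: reverse('ccacc') = 'ccacc' -> palindrome confirmed.
Neighbouring characters ('x' / 'z') break symmetry, so it cannot extend further.
No longer palindromic substring exists; longest length = 5

5


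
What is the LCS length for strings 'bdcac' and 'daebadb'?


DP table for LCS of 'bdcac' and 'daebadb':
       d  a  e  b  a  d  b
    0  0  0  0  0  0  0  0
  b 0  0  0  0  1  1  1  1
  d 0  1  1  1  1  1  2  2
  c 0  1  1  1  1  1  2  2
  a 0  1  2  2  2  2  2  2
  c 0  1  2  2  2  2  2  2
LCS: 'bd'
LCS length = 2

2


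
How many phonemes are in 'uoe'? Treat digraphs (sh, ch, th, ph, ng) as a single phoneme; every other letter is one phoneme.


Parsing 'uoe' greedily, digraphs first:
  'u' -> vowel phoneme (phonemes so far: 1)
  'o' -> vowel phoneme (phonemes so far: 2)
  'e' -> vowel phoneme (phonemes so far: 3)
Total phonemes: 3

3


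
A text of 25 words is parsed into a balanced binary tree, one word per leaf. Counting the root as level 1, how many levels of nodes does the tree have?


In a balanced binary tree with n leaves the deepest leaf is ceil(log2(n)) edges below the root,
so counting node levels inclusive of root and leaves gives ceil(log2(n)) + 1 levels.
log2(25) = 4.6439
ceil(4.6439) = 5
levels = 5 + 1 = 6

6


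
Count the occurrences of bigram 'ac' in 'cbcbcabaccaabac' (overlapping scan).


Scanning 'cbcbcabaccaabac' for bigram 'ac':
  Position 0: 'cb' -> no
  Position 1: 'bc' -> no
  Position 2: 'cb' -> no
  Position 3: 'bc' -> no
  Position 4: 'ca' -> no
  Position 5: 'ab' -> no
  Position 6: 'ba' -> no
  Position 7: 'ac' -> MATCH
  Position 8: 'cc' -> no
  Position 9: 'ca' -> no
  Position 10: 'aa' -> no
  Position 11: 'ab' -> no
  Position 12: 'ba' -> no
  Position 13: 'ac' -> MATCH
Total matches: 2

2


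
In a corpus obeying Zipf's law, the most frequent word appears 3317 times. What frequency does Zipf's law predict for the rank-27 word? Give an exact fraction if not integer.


Zipf's law: freq(rank) = f1 / rank
f1 = 3317, rank = 27
freq = 3317 / 27
GCD(3317, 27) = 1
Simplified: 3317/27

3317/27


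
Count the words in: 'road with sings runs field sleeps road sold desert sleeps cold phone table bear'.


Counting words by splitting on spaces:
  Word 1: 'road'
  Word 2: 'with'
  Word 3: 'sings'
  Word 4: 'runs'
  Word 5: 'field'
  Word 6: 'sleeps'
  Word 7: 'road'
  Word 8: 'sold'
  Word 9: 'desert'
  Word 10: 'sleeps'
  Word 11: 'cold'
  Word 12: 'phone'
  Word 13: 'table'
  Word 14: 'bear'
Total words: 14

14


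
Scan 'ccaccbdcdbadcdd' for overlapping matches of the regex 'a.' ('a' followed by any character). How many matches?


Pattern: a. means 'a' followed by any character.
Scanning 'ccaccbdcdbadcdd' position-by-position:
  Pos 0: window 'cc' -> no
  Pos 1: window 'ca' -> no
  Pos 2: window 'ac' -> MATCH
  Pos 3: window 'cc' -> no
  Pos 4: window 'cb' -> no
  Pos 5: window 'bd' -> no
  Pos 6: window 'dc' -> no
  Pos 7: window 'cd' -> no
  Pos 8: window 'db' -> no
  Pos 9: window 'ba' -> no
  Pos 10: window 'ad' -> MATCH
  Pos 11: window 'dc' -> no
  Pos 12: window 'cd' -> no
  Pos 13: window 'dd' -> no
  Pos 14: window 'd' -> no
Total matches: 2

2


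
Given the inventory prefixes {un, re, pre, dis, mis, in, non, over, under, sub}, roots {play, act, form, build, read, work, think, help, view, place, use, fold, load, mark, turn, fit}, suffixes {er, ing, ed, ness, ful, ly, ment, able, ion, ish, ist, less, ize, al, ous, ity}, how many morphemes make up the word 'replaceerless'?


Segmenting 'replaceerless' against the inventory:
  're' -> prefix (morpheme 1)
  'place' -> root (morpheme 2)
  'er' -> suffix (morpheme 3)
  'less' -> suffix (morpheme 4)
Total morphemes: 4

4


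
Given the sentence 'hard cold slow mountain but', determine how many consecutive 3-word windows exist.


Word trigrams from [5] words:
  Trigram 1: (hard cold slow)
  Trigram 2: (cold slow mountain)
  Trigram 3: (slow mountain but)
Total word trigrams: 5 - 2 = 3

3


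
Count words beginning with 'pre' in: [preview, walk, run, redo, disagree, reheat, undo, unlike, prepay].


Checking each word for prefix 'pre':
  'preview' -> YES, starts with 'pre' (count: 1)
  'walk' -> no (count: 1)
  'run' -> no (count: 1)
  'redo' -> no (count: 1)
  'disagree' -> no (count: 1)
  'reheat' -> no (count: 1)
  'undo' -> no (count: 1)
  'unlike' -> no (count: 1)
  'prepay' -> YES, starts with 'pre' (count: 2)
Total with prefix 'pre': 2

2


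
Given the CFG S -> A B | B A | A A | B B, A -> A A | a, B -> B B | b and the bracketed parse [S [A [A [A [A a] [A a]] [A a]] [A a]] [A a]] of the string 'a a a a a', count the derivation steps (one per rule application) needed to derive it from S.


Every bracketed nonterminal node [X ...] in the tree is produced by exactly one rule application.
Reading the tree off as a leftmost derivation:
  Step 1: S  =>  A A   (applied S -> A A)
  Step 2: A A  =>  A A A   (applied A -> A A)
  Step 3: A A A  =>  A A A A   (applied A -> A A)
  Step 4: A A A A  =>  A A A A A   (applied A -> A A)
  Step 5: A A A A A  =>  a A A A A   (applied A -> a)
  Step 6: a A A A A  =>  a a A A A   (applied A -> a)
  Step 7: a a A A A  =>  a a a A A   (applied A -> a)
  Step 8: a a a A A  =>  a a a a A   (applied A -> a)
  Step 9: a a a a A  =>  a a a a a   (applied A -> a)
Final yield: a a a a a
Total rewrite steps: 9

9


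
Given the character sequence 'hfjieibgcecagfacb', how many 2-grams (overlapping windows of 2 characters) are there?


String 'hfjieibgcecagfacb' has length L = 17.
Number of overlapping n-grams = L - n + 1
Substituting: 17 - 2 + 1 = 16

16


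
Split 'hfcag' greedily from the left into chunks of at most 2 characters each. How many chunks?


'hfcag' has 5 characters.
Chunking with max size 2:
  Chunk 1: 'hf' (positions 0-1)
  Chunk 2: 'ca' (positions 2-3)
  Chunk 3: 'g' (positions 4-4)
Total chunks: ceil(5 / 2) = 3

3


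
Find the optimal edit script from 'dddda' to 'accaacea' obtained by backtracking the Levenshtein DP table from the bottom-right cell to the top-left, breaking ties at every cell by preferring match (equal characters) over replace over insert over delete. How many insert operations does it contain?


Edit distance = 7. Backtracking from cell (5, 8) with preference match > replace > insert > delete,
then listing the resulting alignment 'dddda' -> 'accaacea' left to right:
  Step 1: insert 'a' [insertion #1]
  Step 2: insert 'c' [insertion #2]
  Step 3: insert 'c' [insertion #3]
  Step 4: replace d->a
  Step 5: replace d->a
  Step 6: replace d->c
  Step 7: replace d->e
  Step 8: keep 'a'
Total insertions: 3

3


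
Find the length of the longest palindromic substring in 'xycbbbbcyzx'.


Scanning 'xycbbbbcyzx' for palindromic substrings.
Substring at positions 1-8: 'ycbbbbcy'.
Check: reverse('ycbbbbcy') = 'ycbbbbcy' -> palindrome confirmed.
Neighbouring characters ('x' / 'z') break symmetry, so it cannot extend further.
No longer palindromic substring exists; longest length = 8

8


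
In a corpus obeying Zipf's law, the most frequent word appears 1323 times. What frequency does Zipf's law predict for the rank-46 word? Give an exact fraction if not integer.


Zipf's law: freq(rank) = f1 / rank
f1 = 1323, rank = 46
freq = 1323 / 46
GCD(1323, 46) = 1
Simplified: 1323/46

1323/46


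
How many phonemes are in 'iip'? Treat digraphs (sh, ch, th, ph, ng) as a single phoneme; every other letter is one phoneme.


Parsing 'iip' greedily, digraphs first:
  'i' -> vowel phoneme (phonemes so far: 1)
  'i' -> vowel phoneme (phonemes so far: 2)
  'p' -> consonant phoneme (phonemes so far: 3)
Total phonemes: 3

3


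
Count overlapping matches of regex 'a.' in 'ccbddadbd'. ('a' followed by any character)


Pattern: a. means 'a' followed by any character.
Scanning 'ccbddadbd' position-by-position:
  Pos 0: window 'cc' -> no
  Pos 1: window 'cb' -> no
  Pos 2: window 'bd' -> no
  Pos 3: window 'dd' -> no
  Pos 4: window 'da' -> no
  Pos 5: window 'ad' -> MATCH
  Pos 6: window 'db' -> no
  Pos 7: window 'bd' -> no
  Pos 8: window 'd' -> no
Total matches: 1

1


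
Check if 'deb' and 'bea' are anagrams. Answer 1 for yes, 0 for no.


Sort characters of 'deb': 'bde'
Sort characters of 'bea': 'abe'
Sorted forms differ -> they are NOT anagrams
Result: 0

0


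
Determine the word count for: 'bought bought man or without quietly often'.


Counting words by splitting on spaces:
  Word 1: 'bought'
  Word 2: 'bought'
  Word 3: 'man'
  Word 4: 'or'
  Word 5: 'without'
  Word 6: 'quietly'
  Word 7: 'often'
Total words: 7

7


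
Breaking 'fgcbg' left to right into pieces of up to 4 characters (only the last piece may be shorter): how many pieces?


'fgcbg' has 5 characters.
Chunking with max size 4:
  Chunk 1: 'fgcb' (positions 0-3)
  Chunk 2: 'g' (positions 4-4)
Total chunks: ceil(5 / 4) = 2

2


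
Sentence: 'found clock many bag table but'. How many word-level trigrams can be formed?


Word trigrams from [6] words:
  Trigram 1: (found clock many)
  Trigram 2: (clock many bag)
  Trigram 3: (many bag table)
  Trigram 4: (bag table but)
Total word trigrams: 6 - 2 = 4

4


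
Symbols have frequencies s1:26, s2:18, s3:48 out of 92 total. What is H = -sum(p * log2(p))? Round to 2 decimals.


Computing entropy H = -sum(p_i * log2(p_i)):
  s1: p = 26/92 = 0.2826, -p*log2(p) = 0.5152
  s2: p = 18/92 = 0.1957, -p*log2(p) = 0.4605
  s3: p = 48/92 = 0.5217, -p*log2(p) = 0.4897
H = sum of terms = 1.4654
Rounded to 2 decimals: 1.47

1.47


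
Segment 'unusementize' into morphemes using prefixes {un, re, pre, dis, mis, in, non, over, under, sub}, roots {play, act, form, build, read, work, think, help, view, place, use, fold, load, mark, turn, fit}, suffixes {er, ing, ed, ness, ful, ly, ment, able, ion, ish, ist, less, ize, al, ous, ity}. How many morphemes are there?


Segmenting 'unusementize' against the inventory:
  'un' -> prefix (morpheme 1)
  'use' -> root (morpheme 2)
  'ment' -> suffix (morpheme 3)
  'ize' -> suffix (morpheme 4)
Total morphemes: 4

4


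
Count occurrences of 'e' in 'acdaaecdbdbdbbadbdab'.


Scanning 'acdaaecdbdbdbbadbdab' for 'e':
  Position 5: 'e' -> MATCH (count: 1)
Total occurrences of 'e': 1

1


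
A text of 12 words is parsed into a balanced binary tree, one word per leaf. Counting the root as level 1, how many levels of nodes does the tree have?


In a balanced binary tree with n leaves the deepest leaf is ceil(log2(n)) edges below the root,
so counting node levels inclusive of root and leaves gives ceil(log2(n)) + 1 levels.
log2(12) = 3.5850
ceil(3.5850) = 4
levels = 4 + 1 = 5

5


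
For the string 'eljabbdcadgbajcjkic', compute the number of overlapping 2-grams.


String 'eljabbdcadgbajcjkic' has length L = 19.
Number of overlapping n-grams = L - n + 1
Substituting: 19 - 2 + 1 = 18

18


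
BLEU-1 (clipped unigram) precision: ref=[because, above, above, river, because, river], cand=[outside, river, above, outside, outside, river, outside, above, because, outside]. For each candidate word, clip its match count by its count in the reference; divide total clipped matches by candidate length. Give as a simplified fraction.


Reference word counts: {'above': 2, 'because': 2, 'river': 2}
Checking each candidate word (with clipping):
  'outside' -> not in reference -> no match (matches: 0)
  'river' -> in reference (ref count 2, used 1/2) -> match (matches: 1)
  'above' -> in reference (ref count 2, used 1/2) -> match (matches: 2)
  'outside' -> not in reference -> no match (matches: 2)
  'outside' -> not in reference -> no match (matches: 2)
  'river' -> in reference (ref count 2, used 2/2) -> match (matches: 3)
  'outside' -> not in reference -> no match (matches: 3)
  'above' -> in reference (ref count 2, used 2/2) -> match (matches: 4)
  'because' -> in reference (ref count 2, used 1/2) -> match (matches: 5)
  'outside' -> not in reference -> no match (matches: 5)
Clipped matches: 5, Candidate length: 10
Precision = 5/10 = 1/2

1/2


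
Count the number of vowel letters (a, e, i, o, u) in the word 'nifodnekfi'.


Scanning each character of 'nifodnekfi':
  Position 1: 'n' -> consonant (running count: 0)
  Position 2: 'i' -> vowel (running count: 1)
  Position 3: 'f' -> consonant (running count: 1)
  Position 4: 'o' -> vowel (running count: 2)
  Position 5: 'd' -> consonant (running count: 2)
  Position 6: 'n' -> consonant (running count: 2)
  Position 7: 'e' -> vowel (running count: 3)
  Position 8: 'k' -> consonant (running count: 3)
  Position 9: 'f' -> consonant (running count: 3)
  Position 10: 'i' -> vowel (running count: 4)
Total vowels: 4

4
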